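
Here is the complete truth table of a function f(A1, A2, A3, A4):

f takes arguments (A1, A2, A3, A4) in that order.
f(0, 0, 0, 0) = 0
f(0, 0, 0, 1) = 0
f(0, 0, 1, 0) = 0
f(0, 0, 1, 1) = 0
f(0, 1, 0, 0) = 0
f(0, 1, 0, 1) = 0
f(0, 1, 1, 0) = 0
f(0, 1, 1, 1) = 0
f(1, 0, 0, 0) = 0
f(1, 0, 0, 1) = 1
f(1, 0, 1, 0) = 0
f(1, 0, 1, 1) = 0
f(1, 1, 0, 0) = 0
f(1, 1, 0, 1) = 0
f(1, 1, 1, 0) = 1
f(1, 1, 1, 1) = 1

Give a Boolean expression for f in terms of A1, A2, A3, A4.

The 1-rows are (1,0,0,1), (1,1,1,0), (1,1,1,1). Each contributes one minterm — A1·¬A2·¬A3·A4; A1·A2·A3·¬A4; A1·A2·A3·A4 — and their disjunction is a sum-of-products form of f.

f(A1, A2, A3, A4) = ((((A1 ∧ ¬A2) ∧ ¬A3) ∧ A4) ∨ (((A1 ∧ A2) ∧ A3) ∧ ¬A4)) ∨ (((A1 ∧ A2) ∧ A3) ∧ A4)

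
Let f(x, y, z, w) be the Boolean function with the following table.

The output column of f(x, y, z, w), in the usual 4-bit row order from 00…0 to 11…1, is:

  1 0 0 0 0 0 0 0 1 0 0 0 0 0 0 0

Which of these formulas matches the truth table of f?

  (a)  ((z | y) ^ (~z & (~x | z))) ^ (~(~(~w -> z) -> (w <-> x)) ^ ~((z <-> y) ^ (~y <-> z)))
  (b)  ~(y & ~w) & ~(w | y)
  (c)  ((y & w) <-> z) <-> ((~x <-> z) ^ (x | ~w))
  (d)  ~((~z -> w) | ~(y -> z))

d

(a): at (0,0,0,1) it gives 1, but f = 0 — eliminated.
(b): at (0,0,1,0) it gives 1, but f = 0 — eliminated.
(c): at (0,0,1,0) it gives 1, but f = 0 — eliminated.
(d) is the remaining candidate, and it agrees with f on all 16 inputs.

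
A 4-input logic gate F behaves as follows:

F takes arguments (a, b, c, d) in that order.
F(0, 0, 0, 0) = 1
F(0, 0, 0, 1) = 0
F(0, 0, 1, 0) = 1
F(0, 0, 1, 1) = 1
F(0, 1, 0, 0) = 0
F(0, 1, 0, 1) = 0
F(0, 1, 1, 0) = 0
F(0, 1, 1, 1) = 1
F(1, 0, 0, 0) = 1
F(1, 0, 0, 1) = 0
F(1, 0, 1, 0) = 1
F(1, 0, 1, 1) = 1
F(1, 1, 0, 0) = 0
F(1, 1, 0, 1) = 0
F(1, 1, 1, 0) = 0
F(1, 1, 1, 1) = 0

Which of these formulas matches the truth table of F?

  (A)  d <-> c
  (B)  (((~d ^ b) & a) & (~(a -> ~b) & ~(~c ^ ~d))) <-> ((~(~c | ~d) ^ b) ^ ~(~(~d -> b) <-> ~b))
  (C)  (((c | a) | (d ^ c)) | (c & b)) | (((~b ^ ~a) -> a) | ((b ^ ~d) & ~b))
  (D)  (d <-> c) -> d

(A) disagrees with F on (0,0,1,0) (formula → 0, table → 1); rule it out.
(C) disagrees with F on (0,0,0,1) (formula → 1, table → 0); rule it out.
(D) disagrees with F on (0,0,0,0) (formula → 0, table → 1); rule it out.
(B) is the remaining candidate, and it agrees with F on all 16 inputs.

B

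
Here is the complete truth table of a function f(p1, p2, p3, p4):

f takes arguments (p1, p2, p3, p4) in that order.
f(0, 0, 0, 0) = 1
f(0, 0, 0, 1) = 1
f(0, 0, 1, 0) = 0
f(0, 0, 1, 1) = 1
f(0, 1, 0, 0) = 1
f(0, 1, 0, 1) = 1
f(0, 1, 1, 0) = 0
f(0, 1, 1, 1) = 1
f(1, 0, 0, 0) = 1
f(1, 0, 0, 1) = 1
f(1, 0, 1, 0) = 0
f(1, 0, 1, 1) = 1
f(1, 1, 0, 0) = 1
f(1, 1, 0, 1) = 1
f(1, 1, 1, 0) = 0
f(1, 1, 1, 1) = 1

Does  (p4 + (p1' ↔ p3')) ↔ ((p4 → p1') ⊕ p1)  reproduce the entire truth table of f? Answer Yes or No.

Yes

Test each input against both f and the formula:
  p1=0, p2=0, p3=0, p4=0: formula gives 1, f = 1 ✓
  p1=0, p2=0, p3=0, p4=1: formula gives 1, f = 1 ✓
  p1=0, p2=0, p3=1, p4=0: formula gives 0, f = 0 ✓
  p1=0, p2=0, p3=1, p4=1: formula gives 1, f = 1 ✓
  … (the remaining 12 rows also agree.)
No disagreement on any input; they are logically equivalent.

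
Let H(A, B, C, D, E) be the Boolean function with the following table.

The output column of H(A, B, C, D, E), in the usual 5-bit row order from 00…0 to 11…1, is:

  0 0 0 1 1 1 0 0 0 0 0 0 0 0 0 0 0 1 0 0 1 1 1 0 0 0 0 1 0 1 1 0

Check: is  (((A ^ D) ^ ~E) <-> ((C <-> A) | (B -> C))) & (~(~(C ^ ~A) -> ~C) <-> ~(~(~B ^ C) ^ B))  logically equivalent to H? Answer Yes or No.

No

Check the formula against H row by row:
  A=0, B=0, C=0, D=0, E=0: formula gives 0, H = 0 ✓
  A=0, B=0, C=0, D=0, E=1: formula gives 0, H = 0 ✓
  A=0, B=0, C=0, D=1, E=0: formula gives 0, H = 0 ✓
  A=0, B=0, C=0, D=1, E=1: formula gives 0, but H = 1 ✗
A single disagreement suffices: at (0,0,0,1,1) they differ, so the formula does not compute H.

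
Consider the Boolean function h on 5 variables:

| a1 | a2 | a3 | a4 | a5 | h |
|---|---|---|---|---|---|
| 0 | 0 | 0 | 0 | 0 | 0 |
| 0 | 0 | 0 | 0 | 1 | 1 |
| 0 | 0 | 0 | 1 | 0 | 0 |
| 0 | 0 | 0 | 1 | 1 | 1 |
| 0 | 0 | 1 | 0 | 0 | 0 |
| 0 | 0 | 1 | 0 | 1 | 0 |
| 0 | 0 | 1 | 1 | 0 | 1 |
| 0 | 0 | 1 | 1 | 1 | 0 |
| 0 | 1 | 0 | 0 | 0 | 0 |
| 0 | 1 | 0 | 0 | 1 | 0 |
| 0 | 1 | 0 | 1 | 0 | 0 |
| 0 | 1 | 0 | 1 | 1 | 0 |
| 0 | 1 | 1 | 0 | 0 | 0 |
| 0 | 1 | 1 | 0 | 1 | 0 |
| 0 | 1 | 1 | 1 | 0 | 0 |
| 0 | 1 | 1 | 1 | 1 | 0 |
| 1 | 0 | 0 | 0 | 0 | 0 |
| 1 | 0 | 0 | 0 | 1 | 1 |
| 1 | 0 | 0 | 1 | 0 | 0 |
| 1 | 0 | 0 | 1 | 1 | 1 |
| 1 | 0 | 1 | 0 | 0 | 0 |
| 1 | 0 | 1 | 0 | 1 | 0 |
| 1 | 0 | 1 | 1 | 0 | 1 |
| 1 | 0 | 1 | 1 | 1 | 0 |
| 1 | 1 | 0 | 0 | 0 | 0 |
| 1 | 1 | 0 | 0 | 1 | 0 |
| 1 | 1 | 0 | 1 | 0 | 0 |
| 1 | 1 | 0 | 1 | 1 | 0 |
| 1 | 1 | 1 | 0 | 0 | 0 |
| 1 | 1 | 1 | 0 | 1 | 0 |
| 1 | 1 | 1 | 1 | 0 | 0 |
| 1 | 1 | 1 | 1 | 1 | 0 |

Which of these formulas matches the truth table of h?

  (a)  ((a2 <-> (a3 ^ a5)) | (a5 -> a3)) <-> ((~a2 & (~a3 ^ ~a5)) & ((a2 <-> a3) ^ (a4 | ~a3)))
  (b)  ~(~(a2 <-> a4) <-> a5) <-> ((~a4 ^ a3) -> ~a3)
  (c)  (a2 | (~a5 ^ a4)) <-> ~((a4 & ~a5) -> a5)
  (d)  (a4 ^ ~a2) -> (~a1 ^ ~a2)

a

(b): at (0,0,0,1,0) it gives 1, but h = 0 — eliminated.
(c): at (0,0,0,1,1) it gives 0, but h = 1 — eliminated.
(d): at (0,0,0,0,1) it gives 0, but h = 1 — eliminated.
That leaves (a). Evaluating it on every row reproduces the table of h exactly.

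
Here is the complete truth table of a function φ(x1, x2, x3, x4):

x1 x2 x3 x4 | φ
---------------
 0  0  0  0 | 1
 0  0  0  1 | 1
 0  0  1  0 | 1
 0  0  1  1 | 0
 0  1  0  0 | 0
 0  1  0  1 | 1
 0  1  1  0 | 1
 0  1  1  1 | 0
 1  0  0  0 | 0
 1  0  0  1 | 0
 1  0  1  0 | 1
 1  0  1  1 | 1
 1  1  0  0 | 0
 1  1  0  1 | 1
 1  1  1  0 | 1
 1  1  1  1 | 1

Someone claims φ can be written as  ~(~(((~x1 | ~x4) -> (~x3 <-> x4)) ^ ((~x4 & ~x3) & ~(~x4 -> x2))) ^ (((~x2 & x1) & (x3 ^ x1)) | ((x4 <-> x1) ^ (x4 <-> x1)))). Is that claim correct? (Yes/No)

Yes

Evaluate ~(~(((~x1 | ~x4) -> (~x3 <-> x4)) ^ ((~x4 & ~x3) & ~(~x4 -> x2))) ^ (((~x2 & x1) & (x3 ^ x1)) | ((x4 <-> x1) ^ (x4 <-> x1)))) on each row and compare to φ:
  x1=0, x2=0, x3=0, x4=0: formula gives 1, φ = 1 ✓
  x1=0, x2=0, x3=0, x4=1: formula gives 1, φ = 1 ✓
  x1=0, x2=0, x3=1, x4=0: formula gives 1, φ = 1 ✓
  x1=0, x2=0, x3=1, x4=1: formula gives 0, φ = 0 ✓
  … (the remaining 12 rows also agree.)
All 16 rows match — the expression computes φ exactly.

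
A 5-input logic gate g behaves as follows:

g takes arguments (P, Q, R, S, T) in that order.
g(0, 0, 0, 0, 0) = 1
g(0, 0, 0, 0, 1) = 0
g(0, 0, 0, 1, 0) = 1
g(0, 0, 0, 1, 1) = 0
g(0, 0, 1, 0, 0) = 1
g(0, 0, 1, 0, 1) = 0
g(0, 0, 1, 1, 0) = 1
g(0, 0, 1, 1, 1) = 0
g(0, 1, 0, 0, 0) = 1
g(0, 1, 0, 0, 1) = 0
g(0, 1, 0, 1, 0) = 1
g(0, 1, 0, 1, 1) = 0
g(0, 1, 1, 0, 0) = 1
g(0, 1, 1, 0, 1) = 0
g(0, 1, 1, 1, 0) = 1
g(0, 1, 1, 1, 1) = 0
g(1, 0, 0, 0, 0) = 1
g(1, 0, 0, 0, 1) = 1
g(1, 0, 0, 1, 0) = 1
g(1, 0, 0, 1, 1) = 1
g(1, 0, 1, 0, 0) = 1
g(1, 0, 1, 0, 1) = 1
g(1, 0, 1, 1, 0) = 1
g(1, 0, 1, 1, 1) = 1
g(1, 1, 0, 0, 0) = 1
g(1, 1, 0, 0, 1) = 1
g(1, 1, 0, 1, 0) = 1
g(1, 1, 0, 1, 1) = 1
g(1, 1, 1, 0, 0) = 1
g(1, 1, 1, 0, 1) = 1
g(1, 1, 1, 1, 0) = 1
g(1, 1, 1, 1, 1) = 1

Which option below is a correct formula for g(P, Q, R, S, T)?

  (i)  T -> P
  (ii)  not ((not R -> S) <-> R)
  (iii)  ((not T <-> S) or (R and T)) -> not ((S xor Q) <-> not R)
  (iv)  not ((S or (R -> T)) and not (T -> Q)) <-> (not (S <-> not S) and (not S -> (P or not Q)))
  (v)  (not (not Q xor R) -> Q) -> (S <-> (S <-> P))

i

(ii) fails at (0,0,0,0,0): the formula yields 0, g is 1.
(iii) fails at (0,0,0,0,1): the formula yields 1, g is 0.
(iv) fails at (0,1,0,0,0): the formula yields 0, g is 1.
(v) fails at (0,0,0,0,0): the formula yields 0, g is 1.
Only (i) survives; checking it on all 32 rows confirms it matches g.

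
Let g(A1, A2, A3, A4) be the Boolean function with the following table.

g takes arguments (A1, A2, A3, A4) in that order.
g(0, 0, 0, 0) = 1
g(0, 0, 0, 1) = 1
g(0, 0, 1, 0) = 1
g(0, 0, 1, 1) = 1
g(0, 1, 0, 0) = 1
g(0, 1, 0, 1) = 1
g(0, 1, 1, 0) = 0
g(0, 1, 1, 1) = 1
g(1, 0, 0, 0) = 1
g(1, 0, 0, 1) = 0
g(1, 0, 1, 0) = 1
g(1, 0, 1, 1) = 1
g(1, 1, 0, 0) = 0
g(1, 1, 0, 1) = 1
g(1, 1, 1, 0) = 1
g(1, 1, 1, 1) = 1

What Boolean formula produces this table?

g is 0 on only 3 rows — (0,1,1,0), (1,0,0,1), (1,1,0,0). Writing each as a minterm (¬A1·A2·A3·¬A4, A1·¬A2·¬A3·A4, A1·A2·¬A3·¬A4) and OR-ing them characterizes exactly where g=0, so g is the negation of that disjunction.

g(A1, A2, A3, A4) = ~(((((~A1 & A2) & A3) & ~A4) | (((A1 & ~A2) & ~A3) & A4)) | (((A1 & A2) & ~A3) & ~A4))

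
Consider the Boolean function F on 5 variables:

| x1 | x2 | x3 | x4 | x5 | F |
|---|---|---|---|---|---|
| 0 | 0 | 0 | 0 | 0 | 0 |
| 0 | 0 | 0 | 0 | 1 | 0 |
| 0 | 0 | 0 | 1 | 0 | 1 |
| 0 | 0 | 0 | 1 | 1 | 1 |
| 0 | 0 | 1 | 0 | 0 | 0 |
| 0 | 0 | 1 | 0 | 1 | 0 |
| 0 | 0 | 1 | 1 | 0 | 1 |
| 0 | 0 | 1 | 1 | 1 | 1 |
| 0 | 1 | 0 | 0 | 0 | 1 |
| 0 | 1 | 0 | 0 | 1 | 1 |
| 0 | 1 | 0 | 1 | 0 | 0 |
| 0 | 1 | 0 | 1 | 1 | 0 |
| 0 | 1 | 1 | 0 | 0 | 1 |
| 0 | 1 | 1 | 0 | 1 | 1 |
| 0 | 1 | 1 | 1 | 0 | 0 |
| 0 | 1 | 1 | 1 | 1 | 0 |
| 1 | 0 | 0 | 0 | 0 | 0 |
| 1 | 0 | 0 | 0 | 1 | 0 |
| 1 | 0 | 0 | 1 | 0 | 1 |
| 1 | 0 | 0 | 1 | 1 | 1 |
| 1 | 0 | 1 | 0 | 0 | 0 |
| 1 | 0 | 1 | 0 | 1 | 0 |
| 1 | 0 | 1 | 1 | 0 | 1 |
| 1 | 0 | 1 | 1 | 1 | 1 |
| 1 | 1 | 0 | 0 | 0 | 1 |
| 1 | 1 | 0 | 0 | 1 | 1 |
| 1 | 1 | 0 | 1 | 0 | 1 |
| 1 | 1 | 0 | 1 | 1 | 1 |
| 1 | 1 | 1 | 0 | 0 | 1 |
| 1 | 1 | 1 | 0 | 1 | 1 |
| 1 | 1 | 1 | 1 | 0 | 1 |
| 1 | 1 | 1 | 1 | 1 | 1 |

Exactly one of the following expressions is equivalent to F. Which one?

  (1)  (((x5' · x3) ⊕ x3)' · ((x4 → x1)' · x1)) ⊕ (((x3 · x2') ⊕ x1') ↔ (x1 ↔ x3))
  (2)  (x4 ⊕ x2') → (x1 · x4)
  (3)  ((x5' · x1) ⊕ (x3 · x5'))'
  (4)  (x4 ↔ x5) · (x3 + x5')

2

(1) disagrees with F on (0,0,0,0,0) (formula → 1, table → 0); rule it out.
(3) disagrees with F on (0,0,0,0,0) (formula → 1, table → 0); rule it out.
(4) disagrees with F on (0,0,0,0,0) (formula → 1, table → 0); rule it out.
(2) is the remaining candidate, and it agrees with F on all 32 inputs.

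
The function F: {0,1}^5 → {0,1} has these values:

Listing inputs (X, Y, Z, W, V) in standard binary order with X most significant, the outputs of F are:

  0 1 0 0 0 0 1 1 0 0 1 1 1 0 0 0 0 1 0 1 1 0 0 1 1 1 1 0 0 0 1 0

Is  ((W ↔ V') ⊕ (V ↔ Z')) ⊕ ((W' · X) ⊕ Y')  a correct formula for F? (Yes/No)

No

Check the formula against F row by row:
  X=0, Y=0, Z=0, W=0, V=0: formula gives 1, but F = 0 ✗
Row (0,0,0,0,0) is a counterexample, so the formula is not equivalent to F.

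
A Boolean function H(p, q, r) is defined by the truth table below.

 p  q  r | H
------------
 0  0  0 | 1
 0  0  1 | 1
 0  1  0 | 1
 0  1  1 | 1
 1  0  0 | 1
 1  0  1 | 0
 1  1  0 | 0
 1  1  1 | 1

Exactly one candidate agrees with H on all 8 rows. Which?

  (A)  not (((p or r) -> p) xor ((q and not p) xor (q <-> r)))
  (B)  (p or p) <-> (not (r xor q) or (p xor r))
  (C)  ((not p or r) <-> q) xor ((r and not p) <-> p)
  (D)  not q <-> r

A

(B) disagrees with H on (0,0,0) (formula → 0, table → 1); rule it out.
(C) disagrees with H on (0,0,1) (formula → 0, table → 1); rule it out.
(D) disagrees with H on (0,0,0) (formula → 0, table → 1); rule it out.
That leaves (A). Evaluating it on every row reproduces the table of H exactly.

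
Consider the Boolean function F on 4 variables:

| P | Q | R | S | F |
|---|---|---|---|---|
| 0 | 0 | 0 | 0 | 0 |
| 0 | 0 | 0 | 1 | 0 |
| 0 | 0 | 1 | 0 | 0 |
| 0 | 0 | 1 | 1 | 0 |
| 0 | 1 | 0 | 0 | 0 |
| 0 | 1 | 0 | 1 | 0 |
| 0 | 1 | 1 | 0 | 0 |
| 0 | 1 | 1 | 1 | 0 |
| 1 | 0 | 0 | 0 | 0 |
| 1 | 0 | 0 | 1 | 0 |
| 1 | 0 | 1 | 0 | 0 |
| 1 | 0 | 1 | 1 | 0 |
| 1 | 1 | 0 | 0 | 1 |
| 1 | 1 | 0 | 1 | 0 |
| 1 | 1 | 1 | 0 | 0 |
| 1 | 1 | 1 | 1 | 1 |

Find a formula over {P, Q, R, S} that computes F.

The 1-rows are (1,1,0,0), (1,1,1,1). Each contributes one minterm — P·Q·¬R·¬S; P·Q·R·S — and their disjunction is a sum-of-products form of F.

F(P, Q, R, S) = (((P & Q) & ~R) & ~S) | (((P & Q) & R) & S)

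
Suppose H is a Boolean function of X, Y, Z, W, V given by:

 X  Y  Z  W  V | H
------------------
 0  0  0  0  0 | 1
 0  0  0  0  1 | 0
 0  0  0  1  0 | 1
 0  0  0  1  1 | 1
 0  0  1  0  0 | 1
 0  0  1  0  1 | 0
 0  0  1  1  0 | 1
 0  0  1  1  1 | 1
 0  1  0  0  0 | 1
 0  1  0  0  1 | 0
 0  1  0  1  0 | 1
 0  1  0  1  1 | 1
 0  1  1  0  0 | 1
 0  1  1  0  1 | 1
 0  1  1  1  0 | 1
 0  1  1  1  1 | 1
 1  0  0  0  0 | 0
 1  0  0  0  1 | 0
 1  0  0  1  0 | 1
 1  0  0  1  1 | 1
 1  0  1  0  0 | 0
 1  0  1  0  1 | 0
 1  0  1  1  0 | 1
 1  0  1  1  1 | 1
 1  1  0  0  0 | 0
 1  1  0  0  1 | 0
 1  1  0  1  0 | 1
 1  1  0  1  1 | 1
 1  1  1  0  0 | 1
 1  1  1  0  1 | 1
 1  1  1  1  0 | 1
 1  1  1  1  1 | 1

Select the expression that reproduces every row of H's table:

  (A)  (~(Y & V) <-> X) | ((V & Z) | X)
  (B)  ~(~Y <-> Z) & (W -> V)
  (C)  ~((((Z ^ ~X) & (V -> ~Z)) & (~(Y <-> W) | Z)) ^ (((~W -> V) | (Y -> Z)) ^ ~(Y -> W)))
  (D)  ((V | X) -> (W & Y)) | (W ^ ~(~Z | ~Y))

D

(A) disagrees with H on (0,0,0,0,0) (formula → 0, table → 1); rule it out.
(B) disagrees with H on (0,0,0,0,1) (formula → 1, table → 0); rule it out.
(C) disagrees with H on (0,0,0,0,0) (formula → 0, table → 1); rule it out.
That leaves (D). Evaluating it on every row reproduces the table of H exactly.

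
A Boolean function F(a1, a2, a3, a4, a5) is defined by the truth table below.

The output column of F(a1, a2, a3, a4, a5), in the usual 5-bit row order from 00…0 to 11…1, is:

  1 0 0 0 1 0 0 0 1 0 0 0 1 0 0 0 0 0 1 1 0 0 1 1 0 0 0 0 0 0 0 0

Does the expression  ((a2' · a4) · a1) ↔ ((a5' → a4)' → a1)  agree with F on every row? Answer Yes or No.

Test each input against both F and the formula:
  a1=0, a2=0, a3=0, a4=0, a5=0: formula gives 1, F = 1 ✓
  a1=0, a2=0, a3=0, a4=0, a5=1: formula gives 0, F = 0 ✓
  a1=0, a2=0, a3=0, a4=1, a5=0: formula gives 0, F = 0 ✓
  a1=0, a2=0, a3=0, a4=1, a5=1: formula gives 0, F = 0 ✓
  … (the remaining 28 rows also agree.)
All 32 rows match — the expression computes F exactly.

Yes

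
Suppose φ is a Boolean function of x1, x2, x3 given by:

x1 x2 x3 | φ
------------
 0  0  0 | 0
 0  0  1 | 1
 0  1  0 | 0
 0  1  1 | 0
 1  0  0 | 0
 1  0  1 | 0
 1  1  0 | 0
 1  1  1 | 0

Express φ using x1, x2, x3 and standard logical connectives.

φ is 1 on exactly one input, (0,0,1), whose minterm is ¬x1·¬x2·x3. So φ is just that conjunction.

φ(x1, x2, x3) = (NOT x1 AND NOT x2) AND x3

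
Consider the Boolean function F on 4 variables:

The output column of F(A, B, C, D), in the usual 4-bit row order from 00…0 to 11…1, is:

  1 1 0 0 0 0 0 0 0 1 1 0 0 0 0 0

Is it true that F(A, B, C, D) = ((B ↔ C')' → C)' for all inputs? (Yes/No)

No

Test each input against both F and the formula:
  A=0, B=0, C=0, D=0: formula gives 1, F = 1 ✓
  A=0, B=0, C=0, D=1: formula gives 1, F = 1 ✓
  A=0, B=0, C=1, D=0: formula gives 0, F = 0 ✓
  A=0, B=0, C=1, D=1: formula gives 0, F = 0 ✓
  …
  A=1, B=0, C=0, D=0: formula gives 1, but F = 0 ✗
Since they disagree at (1,0,0,0), the expression is not a correct formula for F.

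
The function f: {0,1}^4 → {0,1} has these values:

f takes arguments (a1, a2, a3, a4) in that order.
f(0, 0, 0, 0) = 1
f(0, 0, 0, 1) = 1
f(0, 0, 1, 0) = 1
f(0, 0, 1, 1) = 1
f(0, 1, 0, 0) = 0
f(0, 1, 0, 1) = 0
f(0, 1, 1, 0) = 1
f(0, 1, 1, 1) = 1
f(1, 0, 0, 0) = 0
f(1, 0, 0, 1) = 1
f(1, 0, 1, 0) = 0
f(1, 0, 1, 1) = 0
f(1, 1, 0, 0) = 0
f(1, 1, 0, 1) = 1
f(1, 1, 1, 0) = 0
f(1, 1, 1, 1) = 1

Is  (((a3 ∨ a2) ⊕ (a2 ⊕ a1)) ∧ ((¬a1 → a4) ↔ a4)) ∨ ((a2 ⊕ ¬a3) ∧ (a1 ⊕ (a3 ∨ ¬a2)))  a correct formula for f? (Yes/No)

Yes

Test each input against both f and the formula:
  a1=0, a2=0, a3=0, a4=0: formula gives 1, f = 1 ✓
  a1=0, a2=0, a3=0, a4=1: formula gives 1, f = 1 ✓
  a1=0, a2=0, a3=1, a4=0: formula gives 1, f = 1 ✓
  a1=0, a2=0, a3=1, a4=1: formula gives 1, f = 1 ✓
  … (the remaining 12 rows also agree.)
Every row agrees, so the formula is equivalent.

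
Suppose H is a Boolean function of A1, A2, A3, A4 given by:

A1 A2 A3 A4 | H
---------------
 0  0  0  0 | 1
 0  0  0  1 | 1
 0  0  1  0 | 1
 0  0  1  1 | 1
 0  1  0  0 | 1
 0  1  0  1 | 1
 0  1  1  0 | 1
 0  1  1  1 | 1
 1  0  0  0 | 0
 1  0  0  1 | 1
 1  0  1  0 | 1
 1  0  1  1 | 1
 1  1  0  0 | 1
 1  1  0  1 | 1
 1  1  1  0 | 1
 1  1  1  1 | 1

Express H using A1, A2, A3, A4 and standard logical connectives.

H(A1, A2, A3, A4) = NOT (((A1 AND NOT A2) AND NOT A3) AND NOT A4)

H is 0 on exactly one input, (1,0,0,0), whose minterm is A1·¬A2·¬A3·¬A4. So H is the negation of that single conjunction.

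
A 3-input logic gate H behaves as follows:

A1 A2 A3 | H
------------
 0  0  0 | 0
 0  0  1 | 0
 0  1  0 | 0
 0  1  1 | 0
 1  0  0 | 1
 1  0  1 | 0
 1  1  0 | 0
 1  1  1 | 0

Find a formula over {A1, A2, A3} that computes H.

H(A1, A2, A3) = (A1 ∧ ¬A2) ∧ ¬A3

H is 1 on exactly one input, (1,0,0), whose minterm is A1·¬A2·¬A3. So H is just that conjunction.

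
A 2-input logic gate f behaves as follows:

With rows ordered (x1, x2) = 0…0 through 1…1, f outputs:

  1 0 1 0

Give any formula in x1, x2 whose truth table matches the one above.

The output is the negation of x2.

f(x1, x2) = ¬x2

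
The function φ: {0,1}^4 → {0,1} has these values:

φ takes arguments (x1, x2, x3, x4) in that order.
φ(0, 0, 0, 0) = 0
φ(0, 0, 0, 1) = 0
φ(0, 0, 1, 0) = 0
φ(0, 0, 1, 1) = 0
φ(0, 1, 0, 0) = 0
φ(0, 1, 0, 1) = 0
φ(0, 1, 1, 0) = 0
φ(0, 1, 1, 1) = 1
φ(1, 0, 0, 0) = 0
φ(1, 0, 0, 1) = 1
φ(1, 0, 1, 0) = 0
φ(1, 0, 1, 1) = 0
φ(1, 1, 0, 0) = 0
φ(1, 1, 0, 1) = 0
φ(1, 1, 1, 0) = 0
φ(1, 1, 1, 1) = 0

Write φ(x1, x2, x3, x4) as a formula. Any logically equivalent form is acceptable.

φ(x1, x2, x3, x4) = (((¬x1 ∧ x2) ∧ x3) ∧ x4) ∨ (((x1 ∧ ¬x2) ∧ ¬x3) ∧ x4)

Collect the rows where φ=1 — (0,1,1,1), (1,0,0,1) — and write one minterm per row: ¬x1·x2·x3·x4, x1·¬x2·¬x3·x4. Their union (logical OR) reproduces the table exactly.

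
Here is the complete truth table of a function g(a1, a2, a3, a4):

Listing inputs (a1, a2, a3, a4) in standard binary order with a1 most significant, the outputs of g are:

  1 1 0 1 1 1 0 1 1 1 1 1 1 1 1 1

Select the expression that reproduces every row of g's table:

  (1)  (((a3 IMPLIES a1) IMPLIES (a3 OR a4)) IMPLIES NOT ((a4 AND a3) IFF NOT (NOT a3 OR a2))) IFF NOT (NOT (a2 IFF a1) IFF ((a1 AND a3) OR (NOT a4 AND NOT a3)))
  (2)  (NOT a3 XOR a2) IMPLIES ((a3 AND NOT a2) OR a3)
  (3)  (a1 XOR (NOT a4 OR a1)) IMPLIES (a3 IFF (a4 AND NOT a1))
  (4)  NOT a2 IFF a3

(1) disagrees with g on (0,1,0,0) (formula → 0, table → 1); rule it out.
(2) disagrees with g on (0,0,0,0) (formula → 0, table → 1); rule it out.
(4) disagrees with g on (0,0,0,0) (formula → 0, table → 1); rule it out.
Only (3) survives; checking it on all 16 rows confirms it matches g.

3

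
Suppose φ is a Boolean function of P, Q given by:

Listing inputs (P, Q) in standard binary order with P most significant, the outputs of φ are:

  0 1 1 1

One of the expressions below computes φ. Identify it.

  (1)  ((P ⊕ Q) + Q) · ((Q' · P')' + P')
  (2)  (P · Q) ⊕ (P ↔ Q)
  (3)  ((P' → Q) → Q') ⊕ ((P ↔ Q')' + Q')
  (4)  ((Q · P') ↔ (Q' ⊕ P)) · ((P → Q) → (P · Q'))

1

(2): at (0,0) it gives 1, but φ = 0 — eliminated.
(3): at (0,1) it gives 0, but φ = 1 — eliminated.
(4): at (0,1) it gives 0, but φ = 1 — eliminated.
That leaves (1). Evaluating it on every row reproduces the table of φ exactly.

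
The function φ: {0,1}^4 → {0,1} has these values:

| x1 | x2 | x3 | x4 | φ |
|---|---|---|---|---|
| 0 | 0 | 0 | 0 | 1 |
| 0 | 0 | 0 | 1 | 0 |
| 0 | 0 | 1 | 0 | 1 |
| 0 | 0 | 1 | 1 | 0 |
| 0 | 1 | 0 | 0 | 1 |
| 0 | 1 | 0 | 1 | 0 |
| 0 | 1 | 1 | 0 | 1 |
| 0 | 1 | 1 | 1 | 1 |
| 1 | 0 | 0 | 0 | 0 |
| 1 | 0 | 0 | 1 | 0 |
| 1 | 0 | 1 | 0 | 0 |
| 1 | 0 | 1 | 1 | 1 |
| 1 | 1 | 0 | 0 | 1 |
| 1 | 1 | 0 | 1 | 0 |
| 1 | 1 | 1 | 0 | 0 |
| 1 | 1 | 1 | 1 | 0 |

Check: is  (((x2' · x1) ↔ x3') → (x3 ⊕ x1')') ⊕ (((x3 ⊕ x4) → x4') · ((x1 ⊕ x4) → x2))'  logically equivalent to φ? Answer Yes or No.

Yes

Evaluate (((x2' · x1) ↔ x3') → (x3 ⊕ x1')') ⊕ (((x3 ⊕ x4) → x4') · ((x1 ⊕ x4) → x2))' on each row and compare to φ:
  x1=0, x2=0, x3=0, x4=0: formula gives 1, φ = 1 ✓
  x1=0, x2=0, x3=0, x4=1: formula gives 0, φ = 0 ✓
  x1=0, x2=0, x3=1, x4=0: formula gives 1, φ = 1 ✓
  x1=0, x2=0, x3=1, x4=1: formula gives 0, φ = 0 ✓
  … (the remaining 12 rows also agree.)
No disagreement on any input; they are logically equivalent.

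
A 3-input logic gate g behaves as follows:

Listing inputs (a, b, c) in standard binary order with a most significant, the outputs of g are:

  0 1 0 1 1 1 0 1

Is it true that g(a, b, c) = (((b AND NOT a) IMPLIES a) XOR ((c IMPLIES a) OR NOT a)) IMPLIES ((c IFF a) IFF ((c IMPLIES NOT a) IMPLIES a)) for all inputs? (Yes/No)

Test each input against both g and the formula:
  a=0, b=0, c=0: formula gives 1, but g = 0 ✗
Row (0,0,0) is a counterexample, so the formula is not equivalent to g.

No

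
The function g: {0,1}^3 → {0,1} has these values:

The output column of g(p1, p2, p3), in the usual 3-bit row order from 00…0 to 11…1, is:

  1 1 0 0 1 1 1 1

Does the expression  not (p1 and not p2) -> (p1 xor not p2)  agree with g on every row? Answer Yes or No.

Yes

Evaluate not (p1 and not p2) -> (p1 xor not p2) on each row and compare to g:
  p1=0, p2=0, p3=0: formula gives 1, g = 1 ✓
  p1=0, p2=0, p3=1: formula gives 1, g = 1 ✓
  p1=0, p2=1, p3=0: formula gives 0, g = 0 ✓
  p1=0, p2=1, p3=1: formula gives 0, g = 0 ✓
  p1=1, p2=0, p3=0: formula gives 1, g = 1 ✓
  … (the remaining 3 rows also agree.)
All 8 rows match — the expression computes g exactly.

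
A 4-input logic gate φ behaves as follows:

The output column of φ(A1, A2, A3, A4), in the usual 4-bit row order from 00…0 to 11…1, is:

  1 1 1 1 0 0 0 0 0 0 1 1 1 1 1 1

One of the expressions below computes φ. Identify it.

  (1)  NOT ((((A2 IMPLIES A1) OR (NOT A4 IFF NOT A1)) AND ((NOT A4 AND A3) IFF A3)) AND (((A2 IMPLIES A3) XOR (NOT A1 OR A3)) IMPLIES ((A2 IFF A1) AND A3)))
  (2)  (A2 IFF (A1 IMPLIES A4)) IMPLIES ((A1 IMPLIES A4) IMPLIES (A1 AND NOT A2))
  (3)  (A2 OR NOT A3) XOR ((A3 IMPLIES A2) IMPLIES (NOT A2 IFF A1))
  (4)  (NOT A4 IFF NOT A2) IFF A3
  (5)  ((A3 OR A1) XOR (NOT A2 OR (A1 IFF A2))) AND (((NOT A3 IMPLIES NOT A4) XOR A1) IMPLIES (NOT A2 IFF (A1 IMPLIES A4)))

3

(1): at (0,0,0,0) it gives 0, but φ = 1 — eliminated.
(2): at (1,0,0,0) it gives 1, but φ = 0 — eliminated.
(4): at (0,0,0,0) it gives 0, but φ = 1 — eliminated.
(5): at (0,0,1,0) it gives 0, but φ = 1 — eliminated.
That leaves (3). Evaluating it on every row reproduces the table of φ exactly.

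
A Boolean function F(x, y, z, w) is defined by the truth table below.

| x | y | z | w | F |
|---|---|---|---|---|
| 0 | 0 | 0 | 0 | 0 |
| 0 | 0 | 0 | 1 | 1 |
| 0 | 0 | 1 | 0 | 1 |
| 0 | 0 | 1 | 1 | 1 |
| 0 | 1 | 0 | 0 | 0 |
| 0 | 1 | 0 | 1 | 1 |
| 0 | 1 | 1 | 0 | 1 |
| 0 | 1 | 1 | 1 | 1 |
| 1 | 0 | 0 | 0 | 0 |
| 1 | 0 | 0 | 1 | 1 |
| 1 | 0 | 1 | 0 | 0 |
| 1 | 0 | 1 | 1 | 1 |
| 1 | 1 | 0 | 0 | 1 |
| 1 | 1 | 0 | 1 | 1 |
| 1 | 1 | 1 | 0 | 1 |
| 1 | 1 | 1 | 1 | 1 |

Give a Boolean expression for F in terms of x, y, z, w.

F(x, y, z, w) = NOT ((((((NOT x AND NOT y) AND NOT z) AND NOT w) OR (((NOT x AND y) AND NOT z) AND NOT w)) OR (((x AND NOT y) AND NOT z) AND NOT w)) OR (((x AND NOT y) AND z) AND NOT w))

The 0-rows are (0,0,0,0), (0,1,0,0), (1,0,0,0), (1,0,1,0). Take each as a conjunction (¬x·¬y·¬z·¬w, ¬x·y·¬z·¬w, x·¬y·¬z·¬w, x·¬y·z·¬w), form their disjunction, and complement — that gives a formula that is 1 everywhere F is.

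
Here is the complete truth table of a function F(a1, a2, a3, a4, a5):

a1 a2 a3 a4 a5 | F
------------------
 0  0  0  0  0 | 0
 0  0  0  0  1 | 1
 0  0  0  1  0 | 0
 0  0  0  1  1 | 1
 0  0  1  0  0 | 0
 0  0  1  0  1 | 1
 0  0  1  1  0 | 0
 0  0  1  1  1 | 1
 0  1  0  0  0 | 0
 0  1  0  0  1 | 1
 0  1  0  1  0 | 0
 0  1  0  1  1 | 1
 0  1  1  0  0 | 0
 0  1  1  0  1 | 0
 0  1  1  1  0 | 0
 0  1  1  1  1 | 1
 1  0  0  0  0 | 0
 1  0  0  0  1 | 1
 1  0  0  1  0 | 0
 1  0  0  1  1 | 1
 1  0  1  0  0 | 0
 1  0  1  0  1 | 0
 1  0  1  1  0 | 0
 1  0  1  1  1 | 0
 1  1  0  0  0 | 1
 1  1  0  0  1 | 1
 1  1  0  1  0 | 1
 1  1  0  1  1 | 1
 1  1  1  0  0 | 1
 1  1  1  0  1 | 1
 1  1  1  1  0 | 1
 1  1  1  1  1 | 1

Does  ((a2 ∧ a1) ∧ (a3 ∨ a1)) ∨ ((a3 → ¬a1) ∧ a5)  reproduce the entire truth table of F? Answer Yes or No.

Check the formula against F row by row:
  a1=0, a2=0, a3=0, a4=0, a5=0: formula gives 0, F = 0 ✓
  a1=0, a2=0, a3=0, a4=0, a5=1: formula gives 1, F = 1 ✓
  a1=0, a2=0, a3=0, a4=1, a5=0: formula gives 0, F = 0 ✓
  a1=0, a2=0, a3=0, a4=1, a5=1: formula gives 1, F = 1 ✓
  …
  a1=0, a2=1, a3=1, a4=0, a5=1: formula gives 1, but F = 0 ✗
A single disagreement suffices: at (0,1,1,0,1) they differ, so the formula does not compute F.

No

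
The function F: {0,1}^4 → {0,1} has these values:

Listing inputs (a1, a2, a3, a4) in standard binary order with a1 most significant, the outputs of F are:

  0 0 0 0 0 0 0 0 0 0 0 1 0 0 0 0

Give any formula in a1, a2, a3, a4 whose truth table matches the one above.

F(a1, a2, a3, a4) = ((a1 and not a2) and a3) and a4

F is 1 on exactly one input, (1,0,1,1), whose minterm is a1·¬a2·a3·a4. So F is just that conjunction.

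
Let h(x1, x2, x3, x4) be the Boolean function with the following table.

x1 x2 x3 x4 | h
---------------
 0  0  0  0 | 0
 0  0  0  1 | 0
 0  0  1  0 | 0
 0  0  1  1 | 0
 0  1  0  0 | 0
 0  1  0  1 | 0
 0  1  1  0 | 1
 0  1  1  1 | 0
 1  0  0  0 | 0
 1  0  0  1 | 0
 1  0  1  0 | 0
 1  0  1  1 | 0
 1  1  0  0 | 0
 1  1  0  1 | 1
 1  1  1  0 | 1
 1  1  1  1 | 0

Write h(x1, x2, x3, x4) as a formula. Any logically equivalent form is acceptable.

h(x1, x2, x3, x4) = ((((NOT x1 AND x2) AND x3) AND NOT x4) OR (((x1 AND x2) AND NOT x3) AND x4)) OR (((x1 AND x2) AND x3) AND NOT x4)

The 1-rows are (0,1,1,0), (1,1,0,1), (1,1,1,0). Each contributes one minterm — ¬x1·x2·x3·¬x4; x1·x2·¬x3·x4; x1·x2·x3·¬x4 — and their disjunction is a sum-of-products form of h.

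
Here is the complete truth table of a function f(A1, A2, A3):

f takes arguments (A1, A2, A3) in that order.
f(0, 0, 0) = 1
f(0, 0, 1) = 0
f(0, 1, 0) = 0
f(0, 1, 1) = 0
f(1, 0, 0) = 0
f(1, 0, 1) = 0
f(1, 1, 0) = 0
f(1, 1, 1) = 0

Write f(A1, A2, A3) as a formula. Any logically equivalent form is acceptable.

f(A1, A2, A3) = NOT ((A1 OR A2) OR A3)

The output is 1 only when every input is 0 — NOR of all inputs.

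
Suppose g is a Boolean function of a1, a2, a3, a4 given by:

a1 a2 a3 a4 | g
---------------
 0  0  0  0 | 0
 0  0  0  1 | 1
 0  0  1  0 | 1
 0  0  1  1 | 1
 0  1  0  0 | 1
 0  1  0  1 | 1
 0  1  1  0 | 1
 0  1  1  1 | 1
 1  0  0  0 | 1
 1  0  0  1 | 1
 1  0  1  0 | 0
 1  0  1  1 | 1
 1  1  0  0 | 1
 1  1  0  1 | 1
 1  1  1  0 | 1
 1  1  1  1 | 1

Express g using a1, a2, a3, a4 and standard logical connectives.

g is 0 on only 2 rows — (0,0,0,0), (1,0,1,0). Writing each as a minterm (¬a1·¬a2·¬a3·¬a4, a1·¬a2·a3·¬a4) and OR-ing them characterizes exactly where g=0, so g is the negation of that disjunction.

g(a1, a2, a3, a4) = not ((((not a1 and not a2) and not a3) and not a4) or (((a1 and not a2) and a3) and not a4))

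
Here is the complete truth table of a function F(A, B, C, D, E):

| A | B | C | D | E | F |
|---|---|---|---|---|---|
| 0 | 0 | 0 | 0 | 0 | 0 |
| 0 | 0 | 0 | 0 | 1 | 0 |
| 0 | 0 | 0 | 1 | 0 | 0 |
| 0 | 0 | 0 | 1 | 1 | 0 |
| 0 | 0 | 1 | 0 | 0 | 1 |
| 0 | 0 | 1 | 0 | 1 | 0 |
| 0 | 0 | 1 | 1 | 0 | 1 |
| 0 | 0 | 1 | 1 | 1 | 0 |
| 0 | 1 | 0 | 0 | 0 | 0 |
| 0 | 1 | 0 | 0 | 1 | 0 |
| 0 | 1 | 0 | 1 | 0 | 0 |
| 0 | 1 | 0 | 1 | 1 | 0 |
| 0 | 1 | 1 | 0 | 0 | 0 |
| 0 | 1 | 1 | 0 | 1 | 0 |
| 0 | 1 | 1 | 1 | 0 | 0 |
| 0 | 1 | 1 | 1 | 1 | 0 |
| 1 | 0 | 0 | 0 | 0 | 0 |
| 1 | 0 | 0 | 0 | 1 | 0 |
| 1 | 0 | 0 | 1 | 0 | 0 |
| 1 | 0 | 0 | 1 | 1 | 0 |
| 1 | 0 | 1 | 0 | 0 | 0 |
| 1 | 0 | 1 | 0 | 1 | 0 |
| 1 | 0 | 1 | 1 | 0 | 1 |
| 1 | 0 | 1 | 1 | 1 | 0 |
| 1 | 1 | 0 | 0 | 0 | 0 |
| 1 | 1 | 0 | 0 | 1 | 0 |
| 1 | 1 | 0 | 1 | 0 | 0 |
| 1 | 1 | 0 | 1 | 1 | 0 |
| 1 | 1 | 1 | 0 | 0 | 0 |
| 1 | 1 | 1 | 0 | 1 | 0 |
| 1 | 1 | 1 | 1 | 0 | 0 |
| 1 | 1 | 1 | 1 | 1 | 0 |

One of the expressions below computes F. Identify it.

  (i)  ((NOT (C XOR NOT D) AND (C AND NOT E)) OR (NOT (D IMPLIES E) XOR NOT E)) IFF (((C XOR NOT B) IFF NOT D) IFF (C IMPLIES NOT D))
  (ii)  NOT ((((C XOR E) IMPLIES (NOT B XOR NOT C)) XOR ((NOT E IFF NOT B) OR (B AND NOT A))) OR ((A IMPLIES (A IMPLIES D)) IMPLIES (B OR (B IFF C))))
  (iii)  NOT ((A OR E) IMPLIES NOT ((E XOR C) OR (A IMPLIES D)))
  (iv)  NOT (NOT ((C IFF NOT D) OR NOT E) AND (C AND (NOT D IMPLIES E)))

(i) fails at (0,0,0,0,0): the formula yields 1, F is 0.
(iii) fails at (0,0,0,0,1): the formula yields 1, F is 0.
(iv) fails at (0,0,0,0,0): the formula yields 1, F is 0.
(ii) is the remaining candidate, and it agrees with F on all 32 inputs.

ii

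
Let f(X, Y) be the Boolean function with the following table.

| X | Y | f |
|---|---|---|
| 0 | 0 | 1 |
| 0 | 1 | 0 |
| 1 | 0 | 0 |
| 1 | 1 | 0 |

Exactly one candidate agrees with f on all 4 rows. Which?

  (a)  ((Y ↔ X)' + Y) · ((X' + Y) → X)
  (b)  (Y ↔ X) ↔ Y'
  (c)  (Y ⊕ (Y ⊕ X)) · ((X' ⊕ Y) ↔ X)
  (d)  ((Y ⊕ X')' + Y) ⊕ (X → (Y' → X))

(a) fails at (0,0): the formula yields 0, f is 1.
(b) fails at (0,1): the formula yields 1, f is 0.
(c) fails at (0,0): the formula yields 0, f is 1.
(d) is the remaining candidate, and it agrees with f on all 4 inputs.

d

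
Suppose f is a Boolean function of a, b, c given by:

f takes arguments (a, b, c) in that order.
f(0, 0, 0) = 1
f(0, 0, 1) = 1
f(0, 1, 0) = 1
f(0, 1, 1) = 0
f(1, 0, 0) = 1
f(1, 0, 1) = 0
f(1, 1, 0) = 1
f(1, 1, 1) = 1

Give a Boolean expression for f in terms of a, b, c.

f(a, b, c) = NOT (((NOT a AND b) AND c) OR ((a AND NOT b) AND c))

The 0-rows are (0,1,1), (1,0,1). Take each as a conjunction (¬a·b·c, a·¬b·c), form their disjunction, and complement — that gives a formula that is 1 everywhere f is.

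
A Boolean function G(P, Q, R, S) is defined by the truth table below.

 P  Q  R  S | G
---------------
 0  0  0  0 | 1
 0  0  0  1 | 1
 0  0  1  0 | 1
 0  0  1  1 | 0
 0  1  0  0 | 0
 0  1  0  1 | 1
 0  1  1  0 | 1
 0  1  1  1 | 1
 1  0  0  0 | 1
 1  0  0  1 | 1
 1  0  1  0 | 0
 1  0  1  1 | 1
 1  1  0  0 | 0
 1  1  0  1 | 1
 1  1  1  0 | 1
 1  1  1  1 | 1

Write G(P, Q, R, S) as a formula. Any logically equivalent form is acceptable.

G(P, Q, R, S) = ~((((((~P & ~Q) & R) & S) | (((~P & Q) & ~R) & ~S)) | (((P & ~Q) & R) & ~S)) | (((P & Q) & ~R) & ~S))

G is 0 on only 4 rows — (0,0,1,1), (0,1,0,0), (1,0,1,0), (1,1,0,0). Writing each as a minterm (¬P·¬Q·R·S, ¬P·Q·¬R·¬S, P·¬Q·R·¬S, P·Q·¬R·¬S) and OR-ing them characterizes exactly where G=0, so G is the negation of that disjunction.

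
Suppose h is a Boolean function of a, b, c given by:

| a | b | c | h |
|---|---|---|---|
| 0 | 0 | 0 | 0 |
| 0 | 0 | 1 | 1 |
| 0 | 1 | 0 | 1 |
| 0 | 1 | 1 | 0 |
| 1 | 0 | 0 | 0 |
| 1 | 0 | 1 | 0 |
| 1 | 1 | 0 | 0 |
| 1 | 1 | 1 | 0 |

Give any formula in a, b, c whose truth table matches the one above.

h=1 on 2 inputs: (0,0,1), (0,1,0). Reading each as a conjunction of literals (¬a·¬b·c, ¬a·b·¬c) and taking the OR gives the canonical DNF.

h(a, b, c) = ((¬a ∧ ¬b) ∧ c) ∨ ((¬a ∧ b) ∧ ¬c)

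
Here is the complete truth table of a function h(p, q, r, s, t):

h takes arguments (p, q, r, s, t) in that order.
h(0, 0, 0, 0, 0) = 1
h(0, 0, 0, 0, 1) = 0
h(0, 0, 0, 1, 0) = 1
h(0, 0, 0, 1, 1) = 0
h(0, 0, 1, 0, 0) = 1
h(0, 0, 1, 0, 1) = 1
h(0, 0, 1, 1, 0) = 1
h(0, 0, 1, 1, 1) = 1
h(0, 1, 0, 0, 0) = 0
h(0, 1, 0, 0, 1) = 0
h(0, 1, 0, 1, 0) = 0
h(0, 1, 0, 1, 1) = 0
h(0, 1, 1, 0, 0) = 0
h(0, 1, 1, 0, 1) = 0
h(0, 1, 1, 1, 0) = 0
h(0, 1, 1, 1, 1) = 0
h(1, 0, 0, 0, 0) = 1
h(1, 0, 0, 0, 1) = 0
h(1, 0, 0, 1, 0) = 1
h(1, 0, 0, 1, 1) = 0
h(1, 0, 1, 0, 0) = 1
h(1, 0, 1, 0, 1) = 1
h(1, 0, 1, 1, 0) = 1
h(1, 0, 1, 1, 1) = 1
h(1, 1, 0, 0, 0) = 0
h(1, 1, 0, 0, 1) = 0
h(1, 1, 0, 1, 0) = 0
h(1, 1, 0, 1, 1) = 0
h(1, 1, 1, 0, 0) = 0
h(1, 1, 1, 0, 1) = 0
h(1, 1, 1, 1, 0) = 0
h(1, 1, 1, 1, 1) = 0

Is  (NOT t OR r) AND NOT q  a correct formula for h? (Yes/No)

Test each input against both h and the formula:
  p=0, q=0, r=0, s=0, t=0: formula gives 1, h = 1 ✓
  p=0, q=0, r=0, s=0, t=1: formula gives 0, h = 0 ✓
  p=0, q=0, r=0, s=1, t=0: formula gives 1, h = 1 ✓
  p=0, q=0, r=0, s=1, t=1: formula gives 0, h = 0 ✓
  … (the remaining 28 rows also agree.)
No disagreement on any input; they are logically equivalent.

Yes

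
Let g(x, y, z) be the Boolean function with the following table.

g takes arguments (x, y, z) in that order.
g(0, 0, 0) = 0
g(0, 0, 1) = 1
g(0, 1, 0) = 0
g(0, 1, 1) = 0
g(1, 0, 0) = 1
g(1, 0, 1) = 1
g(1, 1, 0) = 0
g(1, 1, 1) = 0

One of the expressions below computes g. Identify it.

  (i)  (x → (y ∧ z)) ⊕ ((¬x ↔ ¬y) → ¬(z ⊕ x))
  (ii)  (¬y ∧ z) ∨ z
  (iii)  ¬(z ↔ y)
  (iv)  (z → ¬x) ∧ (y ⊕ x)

(ii) fails at (0,1,1): the formula yields 1, g is 0.
(iii) fails at (0,1,0): the formula yields 1, g is 0.
(iv) fails at (0,0,1): the formula yields 0, g is 1.
Only (i) survives; checking it on all 8 rows confirms it matches g.

i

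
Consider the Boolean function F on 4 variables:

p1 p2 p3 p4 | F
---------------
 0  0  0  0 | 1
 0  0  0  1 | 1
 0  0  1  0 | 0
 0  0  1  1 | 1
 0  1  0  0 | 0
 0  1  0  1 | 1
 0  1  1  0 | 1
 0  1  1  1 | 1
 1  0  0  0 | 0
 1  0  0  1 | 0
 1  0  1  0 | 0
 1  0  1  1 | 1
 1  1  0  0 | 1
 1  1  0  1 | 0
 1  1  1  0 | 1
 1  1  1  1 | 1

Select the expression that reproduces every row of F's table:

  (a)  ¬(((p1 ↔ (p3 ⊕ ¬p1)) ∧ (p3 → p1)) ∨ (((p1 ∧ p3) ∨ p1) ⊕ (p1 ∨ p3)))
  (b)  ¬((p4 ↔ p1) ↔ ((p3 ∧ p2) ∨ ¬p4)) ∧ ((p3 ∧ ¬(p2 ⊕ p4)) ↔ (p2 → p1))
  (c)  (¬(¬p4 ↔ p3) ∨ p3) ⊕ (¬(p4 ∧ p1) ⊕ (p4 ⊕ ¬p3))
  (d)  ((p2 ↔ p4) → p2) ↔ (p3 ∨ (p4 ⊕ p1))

d

(a) disagrees with F on (0,0,1,1) (formula → 0, table → 1); rule it out.
(b) disagrees with F on (0,0,0,0) (formula → 0, table → 1); rule it out.
(c) disagrees with F on (0,1,0,0) (formula → 1, table → 0); rule it out.
(d) is the remaining candidate, and it agrees with F on all 16 inputs.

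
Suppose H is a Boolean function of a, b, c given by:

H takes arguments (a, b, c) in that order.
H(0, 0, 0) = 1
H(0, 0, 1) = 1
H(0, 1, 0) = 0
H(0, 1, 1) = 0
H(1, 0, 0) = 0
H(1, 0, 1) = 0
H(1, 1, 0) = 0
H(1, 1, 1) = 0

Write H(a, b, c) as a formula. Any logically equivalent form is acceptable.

The 1-rows are (0,0,0), (0,0,1). Each contributes one minterm — ¬a·¬b·¬c; ¬a·¬b·c — and their disjunction is a sum-of-products form of H.

H(a, b, c) = ((~a & ~b) & ~c) | ((~a & ~b) & c)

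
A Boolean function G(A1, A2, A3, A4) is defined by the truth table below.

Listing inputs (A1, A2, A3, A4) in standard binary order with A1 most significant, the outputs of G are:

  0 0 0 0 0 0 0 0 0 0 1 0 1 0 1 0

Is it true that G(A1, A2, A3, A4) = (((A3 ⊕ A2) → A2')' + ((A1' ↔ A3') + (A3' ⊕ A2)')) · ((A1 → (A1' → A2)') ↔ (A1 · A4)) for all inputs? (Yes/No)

Evaluate (((A3 ⊕ A2) → A2')' + ((A1' ↔ A3') + (A3' ⊕ A2)')) · ((A1 → (A1' → A2)') ↔ (A1 · A4)) on each row and compare to G:
  A1=0, A2=0, A3=0, A4=0: formula gives 0, G = 0 ✓
  A1=0, A2=0, A3=0, A4=1: formula gives 0, G = 0 ✓
  A1=0, A2=0, A3=1, A4=0: formula gives 0, G = 0 ✓
  A1=0, A2=0, A3=1, A4=1: formula gives 0, G = 0 ✓
  …and likewise for the remaining 12 rows.
Every row agrees, so the formula is equivalent.

Yes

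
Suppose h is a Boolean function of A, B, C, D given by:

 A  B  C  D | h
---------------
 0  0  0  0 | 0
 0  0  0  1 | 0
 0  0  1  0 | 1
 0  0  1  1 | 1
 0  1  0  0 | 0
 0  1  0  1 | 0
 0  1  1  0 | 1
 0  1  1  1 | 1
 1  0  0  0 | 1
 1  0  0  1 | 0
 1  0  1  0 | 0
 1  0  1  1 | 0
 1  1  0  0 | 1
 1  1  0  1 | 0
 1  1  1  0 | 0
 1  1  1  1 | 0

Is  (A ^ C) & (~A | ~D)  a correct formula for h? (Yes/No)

Evaluate (A ^ C) & (~A | ~D) on each row and compare to h:
  A=0, B=0, C=0, D=0: formula gives 0, h = 0 ✓
  A=0, B=0, C=0, D=1: formula gives 0, h = 0 ✓
  A=0, B=0, C=1, D=0: formula gives 1, h = 1 ✓
  A=0, B=0, C=1, D=1: formula gives 1, h = 1 ✓
  …and likewise for the remaining 12 rows.
All 16 rows match — the expression computes h exactly.

Yes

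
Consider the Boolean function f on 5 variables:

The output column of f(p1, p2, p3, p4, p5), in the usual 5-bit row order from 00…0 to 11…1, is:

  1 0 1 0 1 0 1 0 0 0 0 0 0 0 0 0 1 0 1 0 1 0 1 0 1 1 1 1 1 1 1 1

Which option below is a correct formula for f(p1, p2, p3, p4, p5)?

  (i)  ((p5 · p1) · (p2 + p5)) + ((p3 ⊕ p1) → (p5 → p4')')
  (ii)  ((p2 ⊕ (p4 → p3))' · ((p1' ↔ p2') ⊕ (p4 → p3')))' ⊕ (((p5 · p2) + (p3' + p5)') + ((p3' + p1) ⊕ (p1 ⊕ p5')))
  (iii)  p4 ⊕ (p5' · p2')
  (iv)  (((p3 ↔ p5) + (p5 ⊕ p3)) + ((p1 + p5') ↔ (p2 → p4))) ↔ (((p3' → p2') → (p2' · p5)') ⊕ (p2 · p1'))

iv

(i) fails at (0,0,0,0,1): the formula yields 1, f is 0.
(ii) fails at (0,0,1,0,0): the formula yields 0, f is 1.
(iii) fails at (0,0,0,1,0): the formula yields 0, f is 1.
That leaves (iv). Evaluating it on every row reproduces the table of f exactly.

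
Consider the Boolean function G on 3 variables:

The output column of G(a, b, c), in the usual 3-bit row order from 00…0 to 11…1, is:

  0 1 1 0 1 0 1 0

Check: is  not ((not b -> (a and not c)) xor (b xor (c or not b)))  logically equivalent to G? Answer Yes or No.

Evaluate not ((not b -> (a and not c)) xor (b xor (c or not b))) on each row and compare to G:
  a=0, b=0, c=0: formula gives 0, G = 0 ✓
  a=0, b=0, c=1: formula gives 0, but G = 1 ✗
Row (0,0,1) is a counterexample, so the formula is not equivalent to G.

No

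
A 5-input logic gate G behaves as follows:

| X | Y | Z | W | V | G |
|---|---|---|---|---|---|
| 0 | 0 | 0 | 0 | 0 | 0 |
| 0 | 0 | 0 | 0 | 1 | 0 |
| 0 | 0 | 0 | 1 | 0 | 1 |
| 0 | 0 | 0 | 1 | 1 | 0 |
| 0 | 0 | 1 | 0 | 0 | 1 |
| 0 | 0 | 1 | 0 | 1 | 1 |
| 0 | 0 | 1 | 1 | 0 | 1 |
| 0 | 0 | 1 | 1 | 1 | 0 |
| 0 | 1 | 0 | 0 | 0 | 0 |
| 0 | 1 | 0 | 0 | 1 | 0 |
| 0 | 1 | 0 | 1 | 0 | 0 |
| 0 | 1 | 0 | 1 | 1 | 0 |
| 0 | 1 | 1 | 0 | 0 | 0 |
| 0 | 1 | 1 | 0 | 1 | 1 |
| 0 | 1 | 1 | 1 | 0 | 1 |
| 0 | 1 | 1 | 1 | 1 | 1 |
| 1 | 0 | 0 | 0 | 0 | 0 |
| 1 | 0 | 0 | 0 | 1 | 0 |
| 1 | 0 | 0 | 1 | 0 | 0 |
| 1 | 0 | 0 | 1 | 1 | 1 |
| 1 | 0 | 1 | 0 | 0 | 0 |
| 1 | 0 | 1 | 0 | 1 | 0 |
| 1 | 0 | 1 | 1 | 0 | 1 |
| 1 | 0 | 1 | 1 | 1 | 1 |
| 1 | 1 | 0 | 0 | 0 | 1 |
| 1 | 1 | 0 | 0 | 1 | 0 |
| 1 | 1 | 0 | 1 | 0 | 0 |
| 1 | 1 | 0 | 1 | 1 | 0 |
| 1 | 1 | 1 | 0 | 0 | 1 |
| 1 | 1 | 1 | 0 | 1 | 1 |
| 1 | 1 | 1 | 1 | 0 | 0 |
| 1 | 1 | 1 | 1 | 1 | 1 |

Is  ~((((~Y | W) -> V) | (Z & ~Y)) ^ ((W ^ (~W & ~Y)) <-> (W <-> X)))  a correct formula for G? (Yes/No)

Evaluate ~((((~Y | W) -> V) | (Z & ~Y)) ^ ((W ^ (~W & ~Y)) <-> (W <-> X))) on each row and compare to G:
  X=0, Y=0, Z=0, W=0, V=0: formula gives 0, G = 0 ✓
  X=0, Y=0, Z=0, W=0, V=1: formula gives 1, but G = 0 ✗
A single disagreement suffices: at (0,0,0,0,1) they differ, so the formula does not compute G.

No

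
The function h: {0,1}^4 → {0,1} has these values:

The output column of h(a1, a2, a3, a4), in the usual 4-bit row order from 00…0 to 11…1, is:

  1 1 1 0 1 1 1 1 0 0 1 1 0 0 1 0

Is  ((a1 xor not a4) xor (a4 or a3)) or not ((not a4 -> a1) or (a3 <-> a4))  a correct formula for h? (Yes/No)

No

Evaluate ((a1 xor not a4) xor (a4 or a3)) or not ((not a4 -> a1) or (a3 <-> a4)) on each row and compare to h:
  a1=0, a2=0, a3=0, a4=0: formula gives 1, h = 1 ✓
  a1=0, a2=0, a3=0, a4=1: formula gives 1, h = 1 ✓
  a1=0, a2=0, a3=1, a4=0: formula gives 1, h = 1 ✓
  a1=0, a2=0, a3=1, a4=1: formula gives 1, but h = 0 ✗
Since they disagree at (0,0,1,1), the expression is not a correct formula for h.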